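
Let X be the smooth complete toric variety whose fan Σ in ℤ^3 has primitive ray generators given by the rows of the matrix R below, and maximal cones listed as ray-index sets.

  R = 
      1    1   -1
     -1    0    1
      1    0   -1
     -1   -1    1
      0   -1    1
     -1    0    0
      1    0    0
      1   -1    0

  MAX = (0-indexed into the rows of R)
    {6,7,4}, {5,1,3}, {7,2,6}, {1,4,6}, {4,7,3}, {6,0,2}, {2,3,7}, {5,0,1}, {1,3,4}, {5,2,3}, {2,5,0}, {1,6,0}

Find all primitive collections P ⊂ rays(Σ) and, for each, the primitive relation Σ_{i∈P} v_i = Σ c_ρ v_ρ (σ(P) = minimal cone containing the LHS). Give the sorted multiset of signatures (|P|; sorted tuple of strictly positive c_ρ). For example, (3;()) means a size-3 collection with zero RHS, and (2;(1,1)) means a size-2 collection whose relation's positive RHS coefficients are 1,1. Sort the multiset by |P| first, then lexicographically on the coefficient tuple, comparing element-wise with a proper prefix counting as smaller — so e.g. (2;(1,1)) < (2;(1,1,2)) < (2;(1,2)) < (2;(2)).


Primitive collections (10):

  P = {0,3}:  v_{0} + v_{3} = 0 ; sig = (2;())
  P = {1,2}:  v_{1} + v_{2} = 0 ; sig = (2;())
  P = {5,6}:  v_{5} + v_{6} = 0 ; sig = (2;())
  P = {0,4}:  v_{0} + v_{4} = v_{6} ; sig = (2;(1))
  P = {1,7}:  v_{1} + v_{7} = v_{4} ; sig = (2;(1))
  P = {2,4}:  v_{2} + v_{4} = v_{7} ; sig = (2;(1))
  P = {3,6}:  v_{3} + v_{6} = v_{4} ; sig = (2;(1))
  P = {4,5}:  v_{4} + v_{5} = v_{3} ; sig = (2;(1))
  P = {0,7}:  v_{0} + v_{7} = v_{2} + v_{6} ; sig = (2;(1,1))
  P = {5,7}:  v_{5} + v_{7} = v_{2} + v_{3} ; sig = (2;(1,1))

Hence PRS(X_Σ) =
[(2;()), (2;()), (2;()), (2;(1)), (2;(1)), (2;(1)), (2;(1)), (2;(1)), (2;(1,1)), (2;(1,1))]


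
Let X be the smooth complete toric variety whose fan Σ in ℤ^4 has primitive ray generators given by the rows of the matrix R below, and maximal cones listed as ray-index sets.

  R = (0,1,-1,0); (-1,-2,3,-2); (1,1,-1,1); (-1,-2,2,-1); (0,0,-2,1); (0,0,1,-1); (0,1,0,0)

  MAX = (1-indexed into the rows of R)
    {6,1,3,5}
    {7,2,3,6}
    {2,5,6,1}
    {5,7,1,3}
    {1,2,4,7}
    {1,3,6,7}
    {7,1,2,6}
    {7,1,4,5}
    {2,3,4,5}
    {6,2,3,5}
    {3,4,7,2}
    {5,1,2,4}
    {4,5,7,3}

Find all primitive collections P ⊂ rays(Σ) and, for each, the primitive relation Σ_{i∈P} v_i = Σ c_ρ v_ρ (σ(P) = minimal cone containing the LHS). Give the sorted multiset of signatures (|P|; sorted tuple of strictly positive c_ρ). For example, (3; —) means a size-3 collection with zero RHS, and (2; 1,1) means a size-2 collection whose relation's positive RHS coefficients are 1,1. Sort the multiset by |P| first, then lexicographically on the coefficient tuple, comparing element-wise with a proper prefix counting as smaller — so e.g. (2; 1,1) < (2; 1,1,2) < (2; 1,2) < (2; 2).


The 5 primitive collections of Σ (r=7, n=4):

  • {4,6}:  v_{4} + v_{6} = v_{2}  →  sig = (2; 1)
  • {1,3,4}:  v_{1} + v_{3} + v_{4} = 0  →  sig = (3; —)
  • {1,2,3}:  v_{1} + v_{2} + v_{3} = v_{6}  →  sig = (3; 1)
  • {5,6,7}:  v_{5} + v_{6} + v_{7} = v_{1}  →  sig = (3; 1)
  • {2,5,7}:  v_{2} + v_{5} + v_{7} = v_{1} + v_{4}  →  sig = (3; 1,1)

Hence PRS(X_Σ) =
[(2; 1), (3; —), (3; 1), (3; 1), (3; 1,1)]


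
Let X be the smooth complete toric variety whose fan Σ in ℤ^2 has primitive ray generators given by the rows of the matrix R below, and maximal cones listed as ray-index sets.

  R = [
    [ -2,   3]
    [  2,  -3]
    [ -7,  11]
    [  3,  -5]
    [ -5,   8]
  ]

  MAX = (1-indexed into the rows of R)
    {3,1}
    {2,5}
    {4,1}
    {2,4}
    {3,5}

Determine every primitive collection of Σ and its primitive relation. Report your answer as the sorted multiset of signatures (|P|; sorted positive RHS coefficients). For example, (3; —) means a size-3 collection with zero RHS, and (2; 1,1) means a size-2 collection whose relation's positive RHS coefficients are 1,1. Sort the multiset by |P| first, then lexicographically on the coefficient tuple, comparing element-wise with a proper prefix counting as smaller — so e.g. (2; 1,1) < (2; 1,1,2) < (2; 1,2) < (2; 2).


Primitive collections (5):

  • {1,2}:  v_{1} + v_{2} = 0  ⇒ sig = (2; —)
  • {1,5}:  v_{1} + v_{5} = v_{3}  ⇒ sig = (2; 1)
  • {2,3}:  v_{2} + v_{3} = v_{5}  ⇒ sig = (2; 1)
  • {4,5}:  v_{4} + v_{5} = v_{1}  ⇒ sig = (2; 1)
  • {3,4}:  v_{3} + v_{4} = 2·v_{1}  ⇒ sig = (2; 2)

Hence PRS(X_Σ) =
{ (2; —),  (2; 1) ×3,  (2; 2) }


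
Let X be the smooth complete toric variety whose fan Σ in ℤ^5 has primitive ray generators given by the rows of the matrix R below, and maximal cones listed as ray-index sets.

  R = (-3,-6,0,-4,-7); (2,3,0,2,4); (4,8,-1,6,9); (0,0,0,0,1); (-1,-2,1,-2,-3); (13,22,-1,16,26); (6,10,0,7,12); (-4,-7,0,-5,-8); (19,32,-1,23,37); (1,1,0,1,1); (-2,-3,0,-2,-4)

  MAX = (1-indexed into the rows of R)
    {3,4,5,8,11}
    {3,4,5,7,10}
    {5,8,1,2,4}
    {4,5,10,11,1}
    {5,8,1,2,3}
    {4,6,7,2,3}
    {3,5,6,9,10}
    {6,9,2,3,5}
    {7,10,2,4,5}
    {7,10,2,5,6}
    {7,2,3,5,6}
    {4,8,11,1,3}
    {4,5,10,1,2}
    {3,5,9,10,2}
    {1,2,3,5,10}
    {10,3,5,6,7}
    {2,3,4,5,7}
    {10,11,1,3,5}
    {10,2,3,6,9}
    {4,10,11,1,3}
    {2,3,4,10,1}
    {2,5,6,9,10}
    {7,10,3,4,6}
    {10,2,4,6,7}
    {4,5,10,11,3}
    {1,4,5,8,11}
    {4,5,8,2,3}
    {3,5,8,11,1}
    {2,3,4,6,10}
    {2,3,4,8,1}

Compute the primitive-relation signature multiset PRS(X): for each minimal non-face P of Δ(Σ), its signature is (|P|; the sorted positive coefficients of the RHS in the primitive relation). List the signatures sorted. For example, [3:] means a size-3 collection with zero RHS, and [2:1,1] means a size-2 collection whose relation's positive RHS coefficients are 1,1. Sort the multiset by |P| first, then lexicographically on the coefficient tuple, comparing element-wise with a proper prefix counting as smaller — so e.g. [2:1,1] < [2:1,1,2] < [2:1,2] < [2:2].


|primitive collections| = 18. Relations:

  {2,11}:  v_{2} + v_{11} = 0 — sig = [2:]
  {7,8}:  v_{7} + v_{8} = v_{2} — sig = [2:1]
  {8,10}:  v_{8} + v_{10} = v_{1} — sig = [2:1]
  {1,7}:  v_{1} + v_{7} = v_{2} + v_{10} — sig = [2:1,1]
  {4,9}:  v_{4} + v_{9} = v_{6} + v_{7} — sig = [2:1,1]
  {6,11}:  v_{6} + v_{11} = v_{3} + v_{7} + v_{10} — sig = [2:1,1,1]
  {7,11}:  v_{7} + v_{11} = v_{3} + v_{4} + v_{5} + v_{10} — sig = [2:1,1,1,1]
  {9,11}:  v_{9} + v_{11} = v_{3} + v_{5} + v_{6} + v_{10} — sig = [2:1,1,1,1]
  {6,8}:  v_{6} + v_{8} = 2·v_{2} + v_{3} + v_{10} — sig = [2:1,1,2]
  {7,9}:  v_{7} + v_{9} = v_{5} + 2·v_{6} — sig = [2:1,2]
  {1,6}:  v_{1} + v_{6} = 2·v_{2} + v_{3} + 2·v_{10} — sig = [2:1,2,2]
  {8,9}:  v_{8} + v_{9} = 3·v_{2} + 2·v_{3} + v_{5} + 2·v_{10} — sig = [2:1,2,2,3]
  {1,9}:  v_{1} + v_{9} = 3·v_{2} + 2·v_{3} + v_{5} + 3·v_{10} — sig = [2:1,2,3,3]
  {4,5,6}:  v_{4} + v_{5} + v_{6} = 2·v_{7} — sig = [3:2]
  {1,3,4,5}:  v_{1} + v_{3} + v_{4} + v_{5} = 0 — sig = [4:]
  {2,3,7,10}:  v_{2} + v_{3} + v_{7} + v_{10} = v_{6} — sig = [4:1]
  {2,3,4,5,10}:  v_{2} + v_{3} + v_{4} + v_{5} + v_{10} = v_{7} — sig = [5:1]
  {2,3,5,6,10}:  v_{2} + v_{3} + v_{5} + v_{6} + v_{10} = v_{9} — sig = [5:1]

Sorted signature multiset PRS(X):
[[2:], [2:1], [2:1], [2:1,1], [2:1,1], [2:1,1,1], [2:1,1,1,1], [2:1,1,1,1], [2:1,1,2], [2:1,2], [2:1,2,2], [2:1,2,2,3], [2:1,2,3,3], [3:2], [4:], [4:1], [5:1], [5:1]]


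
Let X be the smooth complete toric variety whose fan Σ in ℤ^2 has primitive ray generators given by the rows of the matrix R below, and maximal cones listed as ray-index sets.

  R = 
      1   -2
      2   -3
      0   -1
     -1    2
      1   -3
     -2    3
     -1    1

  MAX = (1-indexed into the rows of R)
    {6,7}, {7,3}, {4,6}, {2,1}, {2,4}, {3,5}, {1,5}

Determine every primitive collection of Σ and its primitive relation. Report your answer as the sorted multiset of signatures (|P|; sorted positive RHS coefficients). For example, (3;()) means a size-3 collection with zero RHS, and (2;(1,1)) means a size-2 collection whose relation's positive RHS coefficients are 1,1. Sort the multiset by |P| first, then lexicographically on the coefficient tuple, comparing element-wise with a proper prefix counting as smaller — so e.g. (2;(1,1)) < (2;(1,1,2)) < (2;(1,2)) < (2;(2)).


Δ(Σ) — 7 vertices, 14 min non-faces:

  P={1,4}:  v_{1} + v_{4} = 0  ⇒ sig = (2;())
  P={2,6}:  v_{2} + v_{6} = 0  ⇒ sig = (2;())
  P={1,3}:  v_{1} + v_{3} = v_{5}  ⇒ sig = (2;(1))
  P={1,6}:  v_{1} + v_{6} = v_{7}  ⇒ sig = (2;(1))
  P={1,7}:  v_{1} + v_{7} = v_{3}  ⇒ sig = (2;(1))
  P={2,7}:  v_{2} + v_{7} = v_{1}  ⇒ sig = (2;(1))
  P={3,4}:  v_{3} + v_{4} = v_{7}  ⇒ sig = (2;(1))
  P={4,5}:  v_{4} + v_{5} = v_{3}  ⇒ sig = (2;(1))
  P={4,7}:  v_{4} + v_{7} = v_{6}  ⇒ sig = (2;(1))
  P={5,6}:  v_{5} + v_{6} = v_{3} + v_{7}  ⇒ sig = (2;(1,1))
  P={2,3}:  v_{2} + v_{3} = 2·v_{1}  ⇒ sig = (2;(2))
  P={3,6}:  v_{3} + v_{6} = 2·v_{7}  ⇒ sig = (2;(2))
  P={5,7}:  v_{5} + v_{7} = 2·v_{3}  ⇒ sig = (2;(2))
  P={2,5}:  v_{2} + v_{5} = 3·v_{1}  ⇒ sig = (2;(3))

Sorted signature multiset PRS(X):
    (2;())
    (2;())
    (2;(1))
    (2;(1))
    (2;(1))
    (2;(1))
    (2;(1))
    (2;(1))
    (2;(1))
    (2;(1,1))
    (2;(2))
    (2;(2))
    (2;(2))
    (2;(3))


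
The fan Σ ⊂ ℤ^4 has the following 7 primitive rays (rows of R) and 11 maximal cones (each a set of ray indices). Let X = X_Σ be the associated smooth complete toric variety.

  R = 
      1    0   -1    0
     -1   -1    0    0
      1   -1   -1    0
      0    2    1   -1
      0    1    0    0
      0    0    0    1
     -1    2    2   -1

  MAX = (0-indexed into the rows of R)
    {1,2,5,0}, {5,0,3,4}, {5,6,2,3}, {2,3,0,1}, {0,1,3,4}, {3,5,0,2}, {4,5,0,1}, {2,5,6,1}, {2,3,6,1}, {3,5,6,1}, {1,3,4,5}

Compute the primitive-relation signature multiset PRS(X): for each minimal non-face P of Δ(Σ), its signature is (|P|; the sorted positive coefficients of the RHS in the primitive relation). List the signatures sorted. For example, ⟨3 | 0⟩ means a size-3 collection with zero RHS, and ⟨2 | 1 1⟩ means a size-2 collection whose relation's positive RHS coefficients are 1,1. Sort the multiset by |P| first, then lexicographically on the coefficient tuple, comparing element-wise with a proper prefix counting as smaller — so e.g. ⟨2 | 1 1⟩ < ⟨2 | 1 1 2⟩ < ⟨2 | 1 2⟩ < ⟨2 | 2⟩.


Minimal non-faces — 5 found among 7 rays, 11 max cones:

  P={0,6}:  v_{0} + v_{6} = v_{3}  →  sig = ⟨2 | 1⟩
  P={2,4}:  v_{2} + v_{4} = v_{0}  →  sig = ⟨2 | 1⟩
  P={4,6}:  v_{4} + v_{6} = v_{1} + 2·v_{3} + v_{5}  →  sig = ⟨2 | 1 1 2⟩
  P={1,2,3,5}:  v_{1} + v_{2} + v_{3} + v_{5} = 0  →  sig = ⟨4 | 0⟩
  P={0,1,3,5}:  v_{0} + v_{1} + v_{3} + v_{5} = v_{4}  →  sig = ⟨4 | 1⟩

Hence PRS(X_Σ) =
    ⟨2 | 1⟩
    ⟨2 | 1⟩
    ⟨2 | 1 1 2⟩
    ⟨4 | 0⟩
    ⟨4 | 1⟩


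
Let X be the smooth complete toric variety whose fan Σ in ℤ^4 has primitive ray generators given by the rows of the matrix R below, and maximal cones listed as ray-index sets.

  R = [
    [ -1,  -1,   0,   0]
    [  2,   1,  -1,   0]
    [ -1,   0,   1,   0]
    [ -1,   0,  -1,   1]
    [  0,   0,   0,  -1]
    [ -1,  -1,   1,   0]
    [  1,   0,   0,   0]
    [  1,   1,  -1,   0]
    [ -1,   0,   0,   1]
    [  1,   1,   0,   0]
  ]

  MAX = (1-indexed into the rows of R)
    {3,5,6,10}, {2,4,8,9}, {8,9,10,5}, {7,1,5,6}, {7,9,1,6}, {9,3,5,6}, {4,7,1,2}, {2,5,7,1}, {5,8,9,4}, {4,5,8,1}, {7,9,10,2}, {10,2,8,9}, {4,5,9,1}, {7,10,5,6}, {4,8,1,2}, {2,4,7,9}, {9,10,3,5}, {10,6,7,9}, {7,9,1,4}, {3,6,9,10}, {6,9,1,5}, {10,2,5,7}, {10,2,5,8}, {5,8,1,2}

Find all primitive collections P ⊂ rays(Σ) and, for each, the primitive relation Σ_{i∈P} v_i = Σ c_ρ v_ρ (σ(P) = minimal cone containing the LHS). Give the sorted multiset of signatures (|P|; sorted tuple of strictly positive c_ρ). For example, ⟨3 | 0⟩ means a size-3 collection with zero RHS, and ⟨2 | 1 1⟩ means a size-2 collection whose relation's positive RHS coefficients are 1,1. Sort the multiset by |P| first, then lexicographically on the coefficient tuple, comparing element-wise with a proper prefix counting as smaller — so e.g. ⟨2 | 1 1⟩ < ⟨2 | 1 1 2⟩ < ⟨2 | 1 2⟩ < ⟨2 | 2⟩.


Primitive collections (18):

  P = {1,10}:  v_{1} + v_{10} = 0  so sig = ⟨2 | 0⟩
  P = {6,8}:  v_{6} + v_{8} = 0  so sig = ⟨2 | 0⟩
  P = {2,3}:  v_{2} + v_{3} = v_{10}  so sig = ⟨2 | 1⟩
  P = {2,6}:  v_{2} + v_{6} = v_{7}  so sig = ⟨2 | 1⟩
  P = {7,8}:  v_{7} + v_{8} = v_{2}  so sig = ⟨2 | 1⟩
  P = {3,7}:  v_{3} + v_{7} = v_{6} + v_{10}  so sig = ⟨2 | 1 1⟩
  P = {4,6}:  v_{4} + v_{6} = v_{1} + v_{9}  so sig = ⟨2 | 1 1⟩
  P = {4,10}:  v_{4} + v_{10} = v_{8} + v_{9}  so sig = ⟨2 | 1 1⟩
  P = {1,3}:  v_{1} + v_{3} = v_{5} + v_{6} + v_{9}  so sig = ⟨2 | 1 1 1⟩
  P = {3,8}:  v_{3} + v_{8} = v_{5} + v_{9} + v_{10}  so sig = ⟨2 | 1 1 1⟩
  P = {3,4}:  v_{3} + v_{4} = v_{5} + 2·v_{9}  so sig = ⟨2 | 1 2⟩
  P = {5,7,9}:  v_{5} + v_{7} + v_{9} = 0  so sig = ⟨3 | 0⟩
  P = {1,8,9}:  v_{1} + v_{8} + v_{9} = v_{4}  so sig = ⟨3 | 1⟩
  P = {2,5,9}:  v_{2} + v_{5} + v_{9} = v_{8}  so sig = ⟨3 | 1⟩
  P = {1,2,9}:  v_{1} + v_{2} + v_{9} = v_{4} + v_{7}  so sig = ⟨3 | 1 1⟩
  P = {4,5,7}:  v_{4} + v_{5} + v_{7} = v_{1} + v_{8}  so sig = ⟨3 | 1 1⟩
  P = {2,4,5}:  v_{2} + v_{4} + v_{5} = v_{1} + 2·v_{8}  so sig = ⟨3 | 1 2⟩
  P = {5,6,9,10}:  v_{5} + v_{6} + v_{9} + v_{10} = v_{3}  so sig = ⟨4 | 1⟩

Hence PRS(X_Σ) =
    ⟨2 | 0⟩
    ⟨2 | 0⟩
    ⟨2 | 1⟩
    ⟨2 | 1⟩
    ⟨2 | 1⟩
    ⟨2 | 1 1⟩
    ⟨2 | 1 1⟩
    ⟨2 | 1 1⟩
    ⟨2 | 1 1 1⟩
    ⟨2 | 1 1 1⟩
    ⟨2 | 1 2⟩
    ⟨3 | 0⟩
    ⟨3 | 1⟩
    ⟨3 | 1⟩
    ⟨3 | 1 1⟩
    ⟨3 | 1 1⟩
    ⟨3 | 1 2⟩
    ⟨4 | 1⟩


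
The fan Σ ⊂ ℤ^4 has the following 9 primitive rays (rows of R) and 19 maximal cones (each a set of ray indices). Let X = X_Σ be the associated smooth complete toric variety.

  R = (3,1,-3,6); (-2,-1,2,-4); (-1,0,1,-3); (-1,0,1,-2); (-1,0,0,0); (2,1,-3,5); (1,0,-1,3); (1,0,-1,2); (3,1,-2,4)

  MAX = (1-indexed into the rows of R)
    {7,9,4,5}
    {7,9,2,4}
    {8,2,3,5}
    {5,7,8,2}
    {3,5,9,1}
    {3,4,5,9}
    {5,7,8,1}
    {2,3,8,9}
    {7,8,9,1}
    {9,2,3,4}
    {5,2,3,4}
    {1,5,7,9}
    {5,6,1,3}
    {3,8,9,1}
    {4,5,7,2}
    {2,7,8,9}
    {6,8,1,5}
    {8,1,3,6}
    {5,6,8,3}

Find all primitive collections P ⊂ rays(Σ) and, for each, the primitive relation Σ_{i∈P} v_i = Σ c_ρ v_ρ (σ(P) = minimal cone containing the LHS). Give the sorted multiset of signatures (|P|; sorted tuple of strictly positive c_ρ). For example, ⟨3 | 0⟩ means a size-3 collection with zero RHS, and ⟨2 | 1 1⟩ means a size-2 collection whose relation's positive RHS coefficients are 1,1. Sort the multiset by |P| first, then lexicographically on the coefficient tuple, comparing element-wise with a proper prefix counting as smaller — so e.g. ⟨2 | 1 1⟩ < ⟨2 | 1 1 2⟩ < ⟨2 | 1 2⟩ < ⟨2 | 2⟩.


|primitive collections| = 11. Relations:

  {3,7}:  v_{3} + v_{7} = 0  →  sig = ⟨2 | 0⟩
  {4,8}:  v_{4} + v_{8} = 0  →  sig = ⟨2 | 0⟩
  {1,2}:  v_{1} + v_{2} = v_{8}  →  sig = ⟨2 | 1⟩
  {1,4}:  v_{1} + v_{4} = v_{5} + v_{9}  →  sig = ⟨2 | 1 1⟩
  {4,6}:  v_{4} + v_{6} = v_{1} + v_{3} + v_{5}  →  sig = ⟨2 | 1 1 1⟩
  {6,7}:  v_{6} + v_{7} = v_{1} + v_{5} + v_{8}  →  sig = ⟨2 | 1 1 1⟩
  {2,6}:  v_{2} + v_{6} = v_{3} + v_{5} + 2·v_{8}  →  sig = ⟨2 | 1 1 2⟩
  {6,9}:  v_{6} + v_{9} = 2·v_{1} + v_{3}  →  sig = ⟨2 | 1 2⟩
  {2,5,9}:  v_{2} + v_{5} + v_{9} = 0  →  sig = ⟨3 | 0⟩
  {5,8,9}:  v_{5} + v_{8} + v_{9} = v_{1}  →  sig = ⟨3 | 1⟩
  {1,3,5,8}:  v_{1} + v_{3} + v_{5} + v_{8} = v_{6}  →  sig = ⟨4 | 1⟩

Hence PRS(X_Σ) =
    |P|=2: 8 collections, coeffs (), (), (1), (1,1), (1,1,1), (1,1,1), (1,1,2), (1,2)
    |P|=3: 2 collections, coeffs (), (1)
    |P|=4: 1 collection, coeffs (1)


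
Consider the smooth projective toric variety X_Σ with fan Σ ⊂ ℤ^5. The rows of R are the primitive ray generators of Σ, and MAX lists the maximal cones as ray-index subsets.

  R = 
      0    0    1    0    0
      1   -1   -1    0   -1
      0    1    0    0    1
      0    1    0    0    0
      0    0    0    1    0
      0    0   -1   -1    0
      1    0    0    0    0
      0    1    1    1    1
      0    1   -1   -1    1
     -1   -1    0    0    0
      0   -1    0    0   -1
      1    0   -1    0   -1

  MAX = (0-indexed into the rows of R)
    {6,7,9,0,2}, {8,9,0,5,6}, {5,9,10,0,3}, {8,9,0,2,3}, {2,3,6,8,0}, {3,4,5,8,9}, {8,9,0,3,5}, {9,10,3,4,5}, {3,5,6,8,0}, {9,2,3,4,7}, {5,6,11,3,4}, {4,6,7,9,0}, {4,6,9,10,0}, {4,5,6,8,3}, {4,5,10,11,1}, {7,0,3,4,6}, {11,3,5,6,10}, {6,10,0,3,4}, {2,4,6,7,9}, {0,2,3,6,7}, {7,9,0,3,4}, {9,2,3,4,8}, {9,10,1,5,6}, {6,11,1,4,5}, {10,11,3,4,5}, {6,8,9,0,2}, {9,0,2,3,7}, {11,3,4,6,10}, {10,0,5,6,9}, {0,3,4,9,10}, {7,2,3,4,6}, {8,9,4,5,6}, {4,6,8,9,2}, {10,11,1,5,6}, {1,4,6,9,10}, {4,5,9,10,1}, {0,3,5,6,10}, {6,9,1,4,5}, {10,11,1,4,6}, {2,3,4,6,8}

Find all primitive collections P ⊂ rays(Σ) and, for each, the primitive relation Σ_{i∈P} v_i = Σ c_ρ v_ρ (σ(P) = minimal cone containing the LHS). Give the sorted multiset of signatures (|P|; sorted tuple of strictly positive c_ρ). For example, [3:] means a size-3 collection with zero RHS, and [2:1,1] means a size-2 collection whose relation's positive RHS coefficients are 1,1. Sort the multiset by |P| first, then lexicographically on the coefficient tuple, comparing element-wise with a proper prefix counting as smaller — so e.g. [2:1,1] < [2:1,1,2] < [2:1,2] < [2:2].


|primitive collections| = 21. Relations:

  {2,10}:  v_{2} + v_{10} = 0  ⟹  sig = [2:]
  {1,3}:  v_{1} + v_{3} = v_{11}  ⟹  sig = [2:1]
  {2,5}:  v_{2} + v_{5} = v_{8}  ⟹  sig = [2:1]
  {5,7}:  v_{5} + v_{7} = v_{2}  ⟹  sig = [2:1]
  {8,10}:  v_{8} + v_{10} = v_{5}  ⟹  sig = [2:1]
  {0,1}:  v_{0} + v_{1} = v_{6} + v_{10}  ⟹  sig = [2:1,1]
  {1,7}:  v_{1} + v_{7} = v_{4} + v_{6}  ⟹  sig = [2:1,1]
  {7,10}:  v_{7} + v_{10} = v_{0} + v_{4}  ⟹  sig = [2:1,1]
  {0,11}:  v_{0} + v_{11} = v_{3} + v_{6} + v_{10}  ⟹  sig = [2:1,1,1]
  {1,2}:  v_{1} + v_{2} = v_{4} + v_{5} + v_{6}  ⟹  sig = [2:1,1,1]
  {7,11}:  v_{7} + v_{11} = v_{3} + v_{4} + v_{6}  ⟹  sig = [2:1,1,1]
  {9,11}:  v_{9} + v_{11} = v_{4} + v_{5} + v_{10}  ⟹  sig = [2:1,1,1]
  {2,11}:  v_{2} + v_{11} = v_{3} + v_{4} + v_{5} + v_{6}  ⟹  sig = [2:1,1,1,1]
  {8,11}:  v_{8} + v_{11} = v_{3} + v_{4} + 2·v_{5} + v_{6}  ⟹  sig = [2:1,1,1,2]
  {1,8}:  v_{1} + v_{8} = v_{4} + 2·v_{5} + v_{6}  ⟹  sig = [2:1,1,2]
  {7,8}:  v_{7} + v_{8} = 2·v_{2}  ⟹  sig = [2:2]
  {0,4,5}:  v_{0} + v_{4} + v_{5} = 0  ⟹  sig = [3:]
  {3,6,9}:  v_{3} + v_{6} + v_{9} = 0  ⟹  sig = [3:]
  {0,2,4}:  v_{0} + v_{2} + v_{4} = v_{7}  ⟹  sig = [3:1]
  {0,4,8}:  v_{0} + v_{4} + v_{8} = v_{2}  ⟹  sig = [3:1]
  {4,5,6,10}:  v_{4} + v_{5} + v_{6} + v_{10} = v_{1}  ⟹  sig = [4:1]

Hence PRS(X_Σ) =
{ [2:],  [2:1] ×4,  [2:1,1] ×3,  [2:1,1,1] ×4,  [2:1,1,1,1],  [2:1,1,1,2],  [2:1,1,2],  [2:2],  [3:] ×2,  [3:1] ×2,  [4:1] }


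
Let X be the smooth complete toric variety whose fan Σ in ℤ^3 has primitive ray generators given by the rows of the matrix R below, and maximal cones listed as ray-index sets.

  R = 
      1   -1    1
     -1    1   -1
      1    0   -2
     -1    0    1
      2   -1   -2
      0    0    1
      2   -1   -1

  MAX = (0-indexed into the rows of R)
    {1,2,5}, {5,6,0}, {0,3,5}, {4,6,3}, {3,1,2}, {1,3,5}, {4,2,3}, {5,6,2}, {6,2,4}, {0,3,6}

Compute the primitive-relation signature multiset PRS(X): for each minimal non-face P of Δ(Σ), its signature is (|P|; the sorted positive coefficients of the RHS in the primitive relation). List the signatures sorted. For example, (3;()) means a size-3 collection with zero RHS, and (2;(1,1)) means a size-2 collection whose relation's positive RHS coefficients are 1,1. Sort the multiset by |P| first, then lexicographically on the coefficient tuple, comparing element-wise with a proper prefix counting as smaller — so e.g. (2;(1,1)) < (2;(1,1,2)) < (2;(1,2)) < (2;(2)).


Primitive collections (9):

  • {0,1}:  v_{0} + v_{1} = 0  ⟹  sig = (2;())
  • {0,2}:  v_{0} + v_{2} = v_{6}  ⟹  sig = (2;(1))
  • {1,6}:  v_{1} + v_{6} = v_{2}  ⟹  sig = (2;(1))
  • {4,5}:  v_{4} + v_{5} = v_{6}  ⟹  sig = (2;(1))
  • {0,4}:  v_{0} + v_{4} = v_{3} + 2·v_{6}  ⟹  sig = (2;(1,2))
  • {1,4}:  v_{1} + v_{4} = 2·v_{2} + v_{3}  ⟹  sig = (2;(1,2))
  • {2,3,5}:  v_{2} + v_{3} + v_{5} = 0  ⟹  sig = (3;())
  • {2,3,6}:  v_{2} + v_{3} + v_{6} = v_{4}  ⟹  sig = (3;(1))
  • {3,5,6}:  v_{3} + v_{5} + v_{6} = v_{0}  ⟹  sig = (3;(1))

Hence PRS(X_Σ) =
    |P|=2: 6 collections, coeffs (), (1), (1), (1), (1,2), (1,2)
    |P|=3: 3 collections, coeffs (), (1), (1)


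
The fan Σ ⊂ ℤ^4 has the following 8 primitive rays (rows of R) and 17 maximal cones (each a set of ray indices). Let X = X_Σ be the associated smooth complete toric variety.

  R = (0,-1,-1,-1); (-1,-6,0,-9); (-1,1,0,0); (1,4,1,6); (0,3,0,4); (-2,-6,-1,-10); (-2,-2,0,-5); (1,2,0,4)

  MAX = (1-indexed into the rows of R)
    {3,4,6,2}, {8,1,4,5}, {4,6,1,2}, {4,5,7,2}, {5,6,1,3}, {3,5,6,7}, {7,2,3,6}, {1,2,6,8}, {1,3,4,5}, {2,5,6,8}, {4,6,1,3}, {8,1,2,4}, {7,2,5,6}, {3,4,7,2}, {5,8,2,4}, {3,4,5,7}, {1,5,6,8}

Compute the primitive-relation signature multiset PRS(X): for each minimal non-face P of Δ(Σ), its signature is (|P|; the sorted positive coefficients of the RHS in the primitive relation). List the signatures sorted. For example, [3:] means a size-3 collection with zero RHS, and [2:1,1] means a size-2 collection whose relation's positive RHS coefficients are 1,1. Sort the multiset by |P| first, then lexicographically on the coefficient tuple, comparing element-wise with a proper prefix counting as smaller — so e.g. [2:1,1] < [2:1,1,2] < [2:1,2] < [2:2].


|primitive collections| = 9. Relations:

  • {3,8}:  v_{3} + v_{8} = v_{5} ; sig = [2:1]
  • {1,7}:  v_{1} + v_{7} = v_{5} + v_{6} ; sig = [2:1,1]
  • {7,8}:  v_{7} + v_{8} = v_{2} + 2·v_{5} ; sig = [2:1,2]
  • {4,6,8}:  v_{4} + v_{6} + v_{8} = 0 ; sig = [3:]
  • {1,2,3}:  v_{1} + v_{2} + v_{3} = v_{6} ; sig = [3:1]
  • {2,3,5}:  v_{2} + v_{3} + v_{5} = v_{7} ; sig = [3:1]
  • {4,5,6}:  v_{4} + v_{5} + v_{6} = v_{3} ; sig = [3:1]
  • {1,2,5}:  v_{1} + v_{2} + v_{5} = v_{6} + v_{8} ; sig = [3:1,1]
  • {4,6,7}:  v_{4} + v_{6} + v_{7} = v_{2} + 2·v_{3} ; sig = [3:1,2]

so the primitive-relation signature multiset is
    |P|=2: 3 collections, coeffs (1), (1,1), (1,2)
    |P|=3: 6 collections, coeffs (), (1), (1), (1), (1,1), (1,2)


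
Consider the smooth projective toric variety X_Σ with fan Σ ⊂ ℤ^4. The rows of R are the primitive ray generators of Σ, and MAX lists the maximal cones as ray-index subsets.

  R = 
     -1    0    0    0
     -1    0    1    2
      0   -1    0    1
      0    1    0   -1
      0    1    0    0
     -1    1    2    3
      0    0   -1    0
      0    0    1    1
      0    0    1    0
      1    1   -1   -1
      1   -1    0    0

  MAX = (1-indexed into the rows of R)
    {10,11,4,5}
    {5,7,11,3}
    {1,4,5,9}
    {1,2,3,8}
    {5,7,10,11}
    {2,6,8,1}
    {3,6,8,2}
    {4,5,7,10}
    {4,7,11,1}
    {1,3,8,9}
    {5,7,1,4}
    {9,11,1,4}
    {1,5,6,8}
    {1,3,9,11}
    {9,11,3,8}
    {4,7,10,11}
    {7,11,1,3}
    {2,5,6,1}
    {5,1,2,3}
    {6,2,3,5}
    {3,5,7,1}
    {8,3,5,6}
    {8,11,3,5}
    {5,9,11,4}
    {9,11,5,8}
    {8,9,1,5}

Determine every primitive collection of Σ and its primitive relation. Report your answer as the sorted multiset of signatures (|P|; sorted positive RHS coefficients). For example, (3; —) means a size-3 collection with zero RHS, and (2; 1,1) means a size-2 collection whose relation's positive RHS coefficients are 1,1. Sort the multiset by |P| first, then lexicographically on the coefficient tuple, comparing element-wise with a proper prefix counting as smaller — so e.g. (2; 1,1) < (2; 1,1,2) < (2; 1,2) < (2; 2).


Primitive collections (25):

  P={3,4}:  v_{3} + v_{4} = 0  →  sig = (2; —)
  P={7,9}:  v_{7} + v_{9} = 0  →  sig = (2; —)
  P={1,10}:  v_{1} + v_{10} = v_{4} + v_{7}  →  sig = (2; 1,1)
  P={2,11}:  v_{2} + v_{11} = v_{3} + v_{8}  →  sig = (2; 1,1)
  P={4,8}:  v_{4} + v_{8} = v_{5} + v_{9}  →  sig = (2; 1,1)
  P={7,8}:  v_{7} + v_{8} = v_{3} + v_{5}  →  sig = (2; 1,1)
  P={2,4}:  v_{2} + v_{4} = v_{1} + v_{5} + v_{8}  →  sig = (2; 1,1,1)
  P={3,10}:  v_{3} + v_{10} = v_{5} + v_{7} + v_{11}  →  sig = (2; 1,1,1)
  P={9,10}:  v_{9} + v_{10} = v_{4} + v_{5} + v_{11}  →  sig = (2; 1,1,1)
  P={6,7}:  v_{6} + v_{7} = v_{2} + v_{3} + 2·v_{5}  →  sig = (2; 1,1,2)
  P={6,11}:  v_{6} + v_{11} = v_{3} + v_{5} + 2·v_{8}  →  sig = (2; 1,1,2)
  P={6,9}:  v_{6} + v_{9} = v_{1} + v_{5} + 3·v_{8}  →  sig = (2; 1,1,3)
  P={6,10}:  v_{6} + v_{10} = v_{3} + 3·v_{5} + v_{8}  →  sig = (2; 1,1,3)
  P={2,9}:  v_{2} + v_{9} = v_{1} + 2·v_{8}  →  sig = (2; 1,2)
  P={2,10}:  v_{2} + v_{10} = v_{3} + 2·v_{5}  →  sig = (2; 1,2)
  P={8,10}:  v_{8} + v_{10} = 2·v_{5} + v_{11}  →  sig = (2; 1,2)
  P={2,7}:  v_{2} + v_{7} = v_{1} + 2·v_{3} + 2·v_{5}  →  sig = (2; 1,2,2)
  P={4,6}:  v_{4} + v_{6} = v_{1} + 2·v_{5} + 2·v_{8}  →  sig = (2; 1,2,2)
  P={1,5,11}:  v_{1} + v_{5} + v_{11} = 0  →  sig = (3; —)
  P={2,5,8}:  v_{2} + v_{5} + v_{8} = v_{6}  →  sig = (3; 1)
  P={3,5,9}:  v_{3} + v_{5} + v_{9} = v_{8}  →  sig = (3; 1)
  P={1,8,11}:  v_{1} + v_{8} + v_{11} = v_{3} + v_{9}  →  sig = (3; 1,1)
  P={1,3,6}:  v_{1} + v_{3} + v_{6} = 2·v_{2}  →  sig = (3; 2)
  P={1,3,5,8}:  v_{1} + v_{3} + v_{5} + v_{8} = v_{2}  →  sig = (4; 1)
  P={4,5,7,11}:  v_{4} + v_{5} + v_{7} + v_{11} = v_{10}  →  sig = (4; 1)

Sorted signature multiset PRS(X):
[(2; —), (2; —), (2; 1,1), (2; 1,1), (2; 1,1), (2; 1,1), (2; 1,1,1), (2; 1,1,1), (2; 1,1,1), (2; 1,1,2), (2; 1,1,2), (2; 1,1,3), (2; 1,1,3), (2; 1,2), (2; 1,2), (2; 1,2), (2; 1,2,2), (2; 1,2,2), (3; —), (3; 1), (3; 1), (3; 1,1), (3; 2), (4; 1), (4; 1)]


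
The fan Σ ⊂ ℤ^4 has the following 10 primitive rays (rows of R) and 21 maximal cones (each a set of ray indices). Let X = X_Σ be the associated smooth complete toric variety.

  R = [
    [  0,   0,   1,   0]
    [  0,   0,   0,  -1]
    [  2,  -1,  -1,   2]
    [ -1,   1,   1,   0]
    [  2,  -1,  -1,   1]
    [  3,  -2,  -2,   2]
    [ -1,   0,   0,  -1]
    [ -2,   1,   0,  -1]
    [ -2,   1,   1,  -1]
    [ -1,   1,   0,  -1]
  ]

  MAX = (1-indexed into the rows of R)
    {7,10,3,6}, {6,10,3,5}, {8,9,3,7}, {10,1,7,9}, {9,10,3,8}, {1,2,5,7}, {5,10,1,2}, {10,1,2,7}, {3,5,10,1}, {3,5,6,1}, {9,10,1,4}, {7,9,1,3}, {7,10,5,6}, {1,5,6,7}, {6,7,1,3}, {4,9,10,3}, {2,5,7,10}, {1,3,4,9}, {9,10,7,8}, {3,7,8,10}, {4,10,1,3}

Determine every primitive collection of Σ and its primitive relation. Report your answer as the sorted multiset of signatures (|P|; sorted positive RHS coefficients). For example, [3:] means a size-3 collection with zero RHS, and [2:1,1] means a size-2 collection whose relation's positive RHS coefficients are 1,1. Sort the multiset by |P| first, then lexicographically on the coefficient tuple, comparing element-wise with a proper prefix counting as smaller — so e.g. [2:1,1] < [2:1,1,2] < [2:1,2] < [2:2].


Minimal non-faces — 20 found among 10 rays, 21 max cones:

  P={5,9}:  v_{5} + v_{9} = 0  →  sig = [2:]
  P={1,8}:  v_{1} + v_{8} = v_{9}  →  sig = [2:1]
  P={2,3}:  v_{2} + v_{3} = v_{5}  →  sig = [2:1]
  P={4,6}:  v_{4} + v_{6} = v_{3}  →  sig = [2:1]
  P={4,7}:  v_{4} + v_{7} = v_{9}  →  sig = [2:1]
  P={2,4}:  v_{2} + v_{4} = v_{1} + v_{10}  →  sig = [2:1,1]
  P={2,8}:  v_{2} + v_{8} = v_{7} + v_{10}  →  sig = [2:1,1]
  P={6,9}:  v_{6} + v_{9} = v_{3} + v_{7}  →  sig = [2:1,1]
  P={2,9}:  v_{2} + v_{9} = v_{1} + v_{7} + v_{10}  →  sig = [2:1,1,1]
  P={4,5}:  v_{4} + v_{5} = v_{1} + v_{3} + v_{10}  →  sig = [2:1,1,1]
  P={5,8}:  v_{5} + v_{8} = v_{3} + v_{7} + v_{10}  →  sig = [2:1,1,1]
  P={4,8}:  v_{4} + v_{8} = v_{3} + 2·v_{9} + v_{10}  →  sig = [2:1,1,2]
  P={2,6}:  v_{2} + v_{6} = 2·v_{5} + v_{7}  →  sig = [2:1,2]
  P={6,8}:  v_{6} + v_{8} = 2·v_{3} + 2·v_{7} + v_{10}  →  sig = [2:1,2,2]
  P={1,6,10}:  v_{1} + v_{6} + v_{10} = v_{5}  →  sig = [3:1]
  P={3,5,7}:  v_{3} + v_{5} + v_{7} = v_{6}  →  sig = [3:1]
  P={1,3,7,10}:  v_{1} + v_{3} + v_{7} + v_{10} = 0  →  sig = [4:]
  P={1,3,9,10}:  v_{1} + v_{3} + v_{9} + v_{10} = v_{4}  →  sig = [4:1]
  P={1,5,7,10}:  v_{1} + v_{5} + v_{7} + v_{10} = v_{2}  →  sig = [4:1]
  P={3,7,9,10}:  v_{3} + v_{7} + v_{9} + v_{10} = v_{8}  →  sig = [4:1]

Sorted signature multiset PRS(X):
[[2:], [2:1], [2:1], [2:1], [2:1], [2:1,1], [2:1,1], [2:1,1], [2:1,1,1], [2:1,1,1], [2:1,1,1], [2:1,1,2], [2:1,2], [2:1,2,2], [3:1], [3:1], [4:], [4:1], [4:1], [4:1]]


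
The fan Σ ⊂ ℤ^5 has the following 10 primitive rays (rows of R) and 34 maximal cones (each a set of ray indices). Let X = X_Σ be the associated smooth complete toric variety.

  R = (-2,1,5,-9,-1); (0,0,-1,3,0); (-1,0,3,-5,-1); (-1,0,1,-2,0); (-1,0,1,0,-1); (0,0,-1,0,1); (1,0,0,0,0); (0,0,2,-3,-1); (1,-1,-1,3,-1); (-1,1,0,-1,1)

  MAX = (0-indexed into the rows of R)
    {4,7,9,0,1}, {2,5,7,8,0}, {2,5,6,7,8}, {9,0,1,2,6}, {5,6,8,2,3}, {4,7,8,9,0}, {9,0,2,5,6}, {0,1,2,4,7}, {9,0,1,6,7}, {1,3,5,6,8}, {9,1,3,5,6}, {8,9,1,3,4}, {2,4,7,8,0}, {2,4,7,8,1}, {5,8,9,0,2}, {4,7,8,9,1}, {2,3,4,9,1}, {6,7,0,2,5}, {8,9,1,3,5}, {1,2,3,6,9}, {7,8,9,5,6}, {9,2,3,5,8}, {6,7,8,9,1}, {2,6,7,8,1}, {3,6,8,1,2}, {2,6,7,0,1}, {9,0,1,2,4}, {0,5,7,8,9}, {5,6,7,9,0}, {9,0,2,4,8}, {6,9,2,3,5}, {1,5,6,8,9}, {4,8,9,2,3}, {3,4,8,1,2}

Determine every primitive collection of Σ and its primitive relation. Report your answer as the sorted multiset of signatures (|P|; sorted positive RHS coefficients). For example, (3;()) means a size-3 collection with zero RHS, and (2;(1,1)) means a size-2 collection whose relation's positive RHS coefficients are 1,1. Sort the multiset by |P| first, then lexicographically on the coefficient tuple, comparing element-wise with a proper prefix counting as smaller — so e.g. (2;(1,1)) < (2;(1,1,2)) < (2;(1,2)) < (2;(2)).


Minimal non-faces — 13 found among 10 rays, 34 max cones:

  {3,7}:  v_{3} + v_{7} = v_{2}  so sig = (2;(1))
  {4,6}:  v_{4} + v_{6} = v_{1} + v_{7}  so sig = (2;(1,1))
  {4,5}:  v_{4} + v_{5} = v_{3} + v_{8} + v_{9}  so sig = (2;(1,1,1))
  {0,3}:  v_{0} + v_{3} = 2·v_{2} + v_{9}  so sig = (2;(1,2))
  {1,5,7}:  v_{1} + v_{5} + v_{7} = 0  so sig = (3;())
  {1,2,5}:  v_{1} + v_{2} + v_{5} = v_{3}  so sig = (3;(1))
  {2,7,9}:  v_{2} + v_{7} + v_{9} = v_{0}  so sig = (3;(1))
  {0,1,5}:  v_{0} + v_{1} + v_{5} = v_{2} + v_{9}  so sig = (3;(1,1))
  {0,1,8}:  v_{0} + v_{1} + v_{8} = v_{4} + v_{7}  so sig = (3;(1,1))
  {0,6,8}:  v_{0} + v_{6} + v_{8} = 2·v_{7}  so sig = (3;(2))
  {3,6,8,9}:  v_{3} + v_{6} + v_{8} + v_{9} = 0  so sig = (4;())
  {1,2,8,9}:  v_{1} + v_{2} + v_{8} + v_{9} = v_{4}  so sig = (4;(1))
  {2,6,8,9}:  v_{2} + v_{6} + v_{8} + v_{9} = v_{7}  so sig = (4;(1))

Signatures (|P|; sorted positive RHS coefficients), sorted:
{ (2;(1)),  (2;(1,1)),  (2;(1,1,1)),  (2;(1,2)),  (3;()),  (3;(1)) ×2,  (3;(1,1)) ×2,  (3;(2)),  (4;()),  (4;(1)) ×2 }


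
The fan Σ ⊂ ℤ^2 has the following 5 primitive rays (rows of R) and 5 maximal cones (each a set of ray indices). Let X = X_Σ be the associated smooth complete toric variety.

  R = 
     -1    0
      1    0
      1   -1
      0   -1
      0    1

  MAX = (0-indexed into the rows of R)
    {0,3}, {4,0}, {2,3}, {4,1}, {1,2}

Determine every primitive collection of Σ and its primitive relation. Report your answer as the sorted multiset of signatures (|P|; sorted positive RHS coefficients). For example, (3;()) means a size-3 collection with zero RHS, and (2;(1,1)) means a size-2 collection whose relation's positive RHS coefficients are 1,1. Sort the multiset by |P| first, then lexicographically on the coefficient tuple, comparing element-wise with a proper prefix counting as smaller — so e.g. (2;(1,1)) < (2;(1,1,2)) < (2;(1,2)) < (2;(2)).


Δ(Σ) — 5 vertices, 5 min non-faces:

  P = {0,1}:  v_{0} + v_{1} = 0 — sig = (2;())
  P = {3,4}:  v_{3} + v_{4} = 0 — sig = (2;())
  P = {0,2}:  v_{0} + v_{2} = v_{3} — sig = (2;(1))
  P = {1,3}:  v_{1} + v_{3} = v_{2} — sig = (2;(1))
  P = {2,4}:  v_{2} + v_{4} = v_{1} — sig = (2;(1))

so the primitive-relation signature multiset is
{ (2;()) ×2,  (2;(1)) ×3 }


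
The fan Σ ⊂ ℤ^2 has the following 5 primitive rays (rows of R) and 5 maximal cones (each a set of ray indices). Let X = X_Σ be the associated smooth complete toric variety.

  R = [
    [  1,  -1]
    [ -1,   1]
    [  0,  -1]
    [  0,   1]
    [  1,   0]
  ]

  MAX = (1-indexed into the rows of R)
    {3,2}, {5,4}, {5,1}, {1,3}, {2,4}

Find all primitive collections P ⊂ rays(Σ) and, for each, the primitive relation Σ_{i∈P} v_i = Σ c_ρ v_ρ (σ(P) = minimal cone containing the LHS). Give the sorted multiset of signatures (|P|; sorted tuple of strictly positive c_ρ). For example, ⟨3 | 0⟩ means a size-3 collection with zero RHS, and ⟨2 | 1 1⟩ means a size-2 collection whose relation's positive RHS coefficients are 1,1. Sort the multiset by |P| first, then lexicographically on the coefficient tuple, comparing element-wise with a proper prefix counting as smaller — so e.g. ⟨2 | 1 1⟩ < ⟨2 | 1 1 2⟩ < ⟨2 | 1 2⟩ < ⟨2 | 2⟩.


5 minimal non-faces of Δ(Σ) (on 5 rays):

  P = {1,2}:  v_{1} + v_{2} = 0  →  sig = ⟨2 | 0⟩
  P = {3,4}:  v_{3} + v_{4} = 0  →  sig = ⟨2 | 0⟩
  P = {1,4}:  v_{1} + v_{4} = v_{5}  →  sig = ⟨2 | 1⟩
  P = {2,5}:  v_{2} + v_{5} = v_{4}  →  sig = ⟨2 | 1⟩
  P = {3,5}:  v_{3} + v_{5} = v_{1}  →  sig = ⟨2 | 1⟩

so the primitive-relation signature multiset is
{ ⟨2 | 0⟩ ×2,  ⟨2 | 1⟩ ×3 }


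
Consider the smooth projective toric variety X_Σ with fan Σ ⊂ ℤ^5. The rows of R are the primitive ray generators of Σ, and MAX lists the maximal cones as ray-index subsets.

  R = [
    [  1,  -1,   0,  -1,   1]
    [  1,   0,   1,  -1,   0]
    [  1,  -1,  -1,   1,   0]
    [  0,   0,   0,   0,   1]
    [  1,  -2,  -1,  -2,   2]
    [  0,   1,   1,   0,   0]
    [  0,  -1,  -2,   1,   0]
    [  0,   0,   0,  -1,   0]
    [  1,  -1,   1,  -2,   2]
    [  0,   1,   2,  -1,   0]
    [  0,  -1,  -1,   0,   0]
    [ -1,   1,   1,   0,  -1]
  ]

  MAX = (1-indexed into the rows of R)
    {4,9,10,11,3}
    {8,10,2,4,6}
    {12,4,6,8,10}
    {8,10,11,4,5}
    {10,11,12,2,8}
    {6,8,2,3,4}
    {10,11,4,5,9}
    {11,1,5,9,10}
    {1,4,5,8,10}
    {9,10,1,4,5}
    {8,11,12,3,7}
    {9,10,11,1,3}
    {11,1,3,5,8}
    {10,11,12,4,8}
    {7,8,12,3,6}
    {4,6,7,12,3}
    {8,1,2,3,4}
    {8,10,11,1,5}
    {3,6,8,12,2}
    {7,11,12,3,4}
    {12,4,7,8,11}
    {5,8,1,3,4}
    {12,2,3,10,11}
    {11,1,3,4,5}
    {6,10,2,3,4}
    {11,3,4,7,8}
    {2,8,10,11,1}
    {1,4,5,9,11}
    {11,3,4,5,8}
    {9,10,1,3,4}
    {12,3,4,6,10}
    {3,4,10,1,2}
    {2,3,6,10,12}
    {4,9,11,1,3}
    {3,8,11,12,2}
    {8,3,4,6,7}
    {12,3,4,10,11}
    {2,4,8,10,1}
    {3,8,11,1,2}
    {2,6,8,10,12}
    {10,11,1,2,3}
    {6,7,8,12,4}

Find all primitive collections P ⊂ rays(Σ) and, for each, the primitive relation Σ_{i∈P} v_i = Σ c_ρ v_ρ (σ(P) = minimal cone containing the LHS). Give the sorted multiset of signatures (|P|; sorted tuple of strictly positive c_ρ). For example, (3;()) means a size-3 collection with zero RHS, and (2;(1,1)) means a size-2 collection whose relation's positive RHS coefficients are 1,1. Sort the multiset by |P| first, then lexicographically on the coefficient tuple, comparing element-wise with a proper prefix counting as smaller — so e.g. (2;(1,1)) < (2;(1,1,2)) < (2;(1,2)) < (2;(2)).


Δ(Σ) — 12 vertices, 23 min non-faces:

  • {6,11}:  v_{6} + v_{11} = 0  ⟹  sig = (2;())
  • {7,10}:  v_{7} + v_{10} = 0  ⟹  sig = (2;())
  • {1,6}:  v_{1} + v_{6} = v_{2} + v_{4}  ⟹  sig = (2;(1,1))
  • {1,12}:  v_{1} + v_{12} = v_{10} + v_{11}  ⟹  sig = (2;(1,1))
  • {2,7}:  v_{2} + v_{7} = v_{3} + v_{8}  ⟹  sig = (2;(1,1))
  • {8,9}:  v_{8} + v_{9} = v_{5} + v_{10}  ⟹  sig = (2;(1,1))
  • {5,6}:  v_{5} + v_{6} = v_{1} + v_{4} + v_{8}  ⟹  sig = (2;(1,1,1))
  • {6,9}:  v_{6} + v_{9} = v_{1} + v_{4} + v_{10}  ⟹  sig = (2;(1,1,1))
  • {7,9}:  v_{7} + v_{9} = v_{1} + v_{4} + v_{11}  ⟹  sig = (2;(1,1,1))
  • {1,7}:  v_{1} + v_{7} = v_{3} + v_{4} + v_{8} + v_{11}  ⟹  sig = (2;(1,1,1,1))
  • {5,12}:  v_{5} + v_{12} = v_{4} + v_{8} + v_{10} + 2·v_{11}  ⟹  sig = (2;(1,1,1,2))
  • {2,5}:  v_{2} + v_{5} = 2·v_{1} + v_{8}  ⟹  sig = (2;(1,2))
  • {2,9}:  v_{2} + v_{9} = 2·v_{1} + v_{10}  ⟹  sig = (2;(1,2))
  • {9,12}:  v_{9} + v_{12} = v_{4} + 2·v_{10} + 2·v_{11}  ⟹  sig = (2;(1,2,2))
  • {5,7}:  v_{5} + v_{7} = v_{3} + 2·v_{4} + 2·v_{8} + 2·v_{11}  ⟹  sig = (2;(1,2,2,2))
  • {2,4,11}:  v_{2} + v_{4} + v_{11} = v_{1}  ⟹  sig = (3;(1))
  • {2,4,12}:  v_{2} + v_{4} + v_{12} = v_{10}  ⟹  sig = (3;(1))
  • {3,8,10}:  v_{3} + v_{8} + v_{10} = v_{2}  ⟹  sig = (3;(1))
  • {3,5,9}:  v_{3} + v_{5} + v_{9} = 3·v_{1} + v_{4} + v_{11}  ⟹  sig = (3;(1,1,3))
  • {3,5,10}:  v_{3} + v_{5} + v_{10} = 2·v_{1}  ⟹  sig = (3;(2))
  • {3,4,8,12}:  v_{3} + v_{4} + v_{8} + v_{12} = 0  ⟹  sig = (4;())
  • {1,4,8,11}:  v_{1} + v_{4} + v_{8} + v_{11} = v_{5}  ⟹  sig = (4;(1))
  • {1,4,10,11}:  v_{1} + v_{4} + v_{10} + v_{11} = v_{9}  ⟹  sig = (4;(1))

Hence PRS(X_Σ) =
    |P|=2: 15 collections, coeffs (), (), (1,1), (1,1), (1,1), (1,1), (1,1,1), (1,1,1), (1,1,1), (1,1,1,1), (1,1,1,2), (1,2), (1,2), (1,2,2), (1,2,2,2)
    |P|=3: 5 collections, coeffs (1), (1), (1), (1,1,3), (2)
    |P|=4: 3 collections, coeffs (), (1), (1)


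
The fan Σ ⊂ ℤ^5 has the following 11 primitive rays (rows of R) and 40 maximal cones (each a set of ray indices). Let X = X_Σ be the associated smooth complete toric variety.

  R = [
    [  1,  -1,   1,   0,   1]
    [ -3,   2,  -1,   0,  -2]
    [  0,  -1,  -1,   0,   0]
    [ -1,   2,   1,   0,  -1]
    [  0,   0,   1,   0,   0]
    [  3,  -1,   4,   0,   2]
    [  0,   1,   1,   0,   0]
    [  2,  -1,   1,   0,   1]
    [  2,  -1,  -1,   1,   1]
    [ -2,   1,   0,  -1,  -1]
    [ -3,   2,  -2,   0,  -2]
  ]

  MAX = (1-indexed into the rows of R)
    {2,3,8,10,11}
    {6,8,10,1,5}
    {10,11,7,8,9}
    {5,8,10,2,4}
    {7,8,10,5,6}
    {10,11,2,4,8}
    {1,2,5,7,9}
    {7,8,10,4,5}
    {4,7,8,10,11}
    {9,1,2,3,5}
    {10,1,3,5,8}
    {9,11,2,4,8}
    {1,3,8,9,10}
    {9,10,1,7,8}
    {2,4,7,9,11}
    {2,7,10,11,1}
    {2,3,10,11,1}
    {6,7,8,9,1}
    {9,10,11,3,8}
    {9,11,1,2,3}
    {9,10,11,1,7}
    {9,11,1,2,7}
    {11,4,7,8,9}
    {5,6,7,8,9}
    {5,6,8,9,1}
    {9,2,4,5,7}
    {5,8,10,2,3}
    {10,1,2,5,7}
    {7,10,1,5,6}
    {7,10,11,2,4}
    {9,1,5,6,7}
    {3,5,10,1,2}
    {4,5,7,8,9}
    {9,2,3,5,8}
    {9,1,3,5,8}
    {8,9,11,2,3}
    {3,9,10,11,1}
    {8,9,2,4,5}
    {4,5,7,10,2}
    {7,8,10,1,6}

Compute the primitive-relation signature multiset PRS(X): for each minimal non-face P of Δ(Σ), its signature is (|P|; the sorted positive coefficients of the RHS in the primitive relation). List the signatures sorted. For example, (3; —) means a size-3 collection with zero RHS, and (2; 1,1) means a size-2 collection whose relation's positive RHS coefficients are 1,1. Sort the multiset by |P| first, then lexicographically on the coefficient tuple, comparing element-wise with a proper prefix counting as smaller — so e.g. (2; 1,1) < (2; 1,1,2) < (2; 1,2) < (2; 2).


16 collections generate NE(X_Σ); each relation:

  • {3,7}:  v_{3} + v_{7} = 0  →  sig = (2; —)
  • {5,11}:  v_{5} + v_{11} = v_{2}  →  sig = (2; 1)
  • {1,4}:  v_{1} + v_{4} = v_{5} + v_{7}  →  sig = (2; 1,1)
  • {3,4}:  v_{3} + v_{4} = v_{2} + v_{8}  →  sig = (2; 1,1)
  • {6,11}:  v_{6} + v_{11} = v_{5} + v_{7}  →  sig = (2; 1,1)
  • {3,6}:  v_{3} + v_{6} = v_{1} + v_{5} + v_{8}  →  sig = (2; 1,1,1)
  • {2,6}:  v_{2} + v_{6} = 2·v_{5} + v_{7}  →  sig = (2; 1,2)
  • {4,6}:  v_{4} + v_{6} = 2·v_{5} + 2·v_{7} + v_{8}  →  sig = (2; 1,2,2)
  • {1,8,11}:  v_{1} + v_{8} + v_{11} = 0  →  sig = (3; —)
  • {5,9,10}:  v_{5} + v_{9} + v_{10} = 0  →  sig = (3; —)
  • {1,2,8}:  v_{1} + v_{2} + v_{8} = v_{5}  →  sig = (3; 1)
  • {2,7,8}:  v_{2} + v_{7} + v_{8} = v_{4}  →  sig = (3; 1)
  • {2,9,10}:  v_{2} + v_{9} + v_{10} = v_{11}  →  sig = (3; 1)
  • {4,9,10}:  v_{4} + v_{9} + v_{10} = v_{7} + v_{8} + v_{11}  →  sig = (3; 1,1,1)
  • {6,9,10}:  v_{6} + v_{9} + v_{10} = v_{1} + v_{7} + v_{8}  →  sig = (3; 1,1,1)
  • {1,5,7,8}:  v_{1} + v_{5} + v_{7} + v_{8} = v_{6}  →  sig = (4; 1)

Sorted signature multiset PRS(X):
    |P|=2: 8 collections, coeffs (), (1), (1,1), (1,1), (1,1), (1,1,1), (1,2), (1,2,2)
    |P|=3: 7 collections, coeffs (), (), (1), (1), (1), (1,1,1), (1,1,1)
    |P|=4: 1 collection, coeffs (1)
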